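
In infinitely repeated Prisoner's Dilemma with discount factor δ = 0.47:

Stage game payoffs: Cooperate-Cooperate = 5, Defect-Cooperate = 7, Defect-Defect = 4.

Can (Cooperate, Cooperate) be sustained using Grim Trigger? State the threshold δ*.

δ* = 0.6667; since δ = 0.47 < 0.6667, cooperation cannot be sustained

Work:
For Grim Trigger:
Cooperate forever: 5/(1-δ)
Defect then punished: 7 + 4·δ/(1-δ)
Need: 5/(1-δ) ≥ 7 + 4·δ/(1-δ)
Solving: δ ≥ (T-R)/(T-P) = (7-5)/(7-4) = 0.6667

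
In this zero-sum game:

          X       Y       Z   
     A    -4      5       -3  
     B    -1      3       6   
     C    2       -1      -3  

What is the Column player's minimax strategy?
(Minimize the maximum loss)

Column should play X, value = 2

Work:
Column player minimizes Row's maximum payoff:
Column X: max payoff to Row = 2
Column Y: max payoff to Row = 5
Column Z: max payoff to Row = 6
Minimum is 2, achieved by column X.
Minimax strategy: X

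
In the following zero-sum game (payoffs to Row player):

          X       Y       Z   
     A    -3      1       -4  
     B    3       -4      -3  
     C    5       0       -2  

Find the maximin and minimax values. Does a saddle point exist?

Maximin = -2, Minimax = -2, Saddle: True

Work:
Row minimums: [-4, -4, -2] → maximin = -2
Column maximums: [5, 1, -2] → minimax = -2
Saddle point exists! Game value = -2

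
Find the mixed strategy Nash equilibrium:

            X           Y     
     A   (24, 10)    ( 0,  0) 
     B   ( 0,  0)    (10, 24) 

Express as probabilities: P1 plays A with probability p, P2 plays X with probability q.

p = 0.7059, q = 0.2941

Work:
Find probabilities that make opponent indifferent:
P2 chooses q to make P1 indifferent between A and B
P1 chooses p to make P2 indifferent between X and Y
Mixed NE: P1 plays (A: 0.7059, B: 0.2941), P2 plays (X: 0.2941, Y: 0.7059)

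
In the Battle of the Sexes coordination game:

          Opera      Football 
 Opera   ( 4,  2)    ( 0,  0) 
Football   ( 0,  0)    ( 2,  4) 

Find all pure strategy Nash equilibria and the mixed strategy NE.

Pure NE: (Opera, Opera) and (Football, Football); Mixed NE: p = 0.6667, q = 0.3333

Work:
Check pure NE:
(Opera, Opera): (4, 2) - no unilateral deviation beneficial
(Football, Football): (2, 4) - no unilateral deviation beneficial
Mixed NE: P1 plays Opera with p = 0.6667, P2 plays Opera with q = 0.3333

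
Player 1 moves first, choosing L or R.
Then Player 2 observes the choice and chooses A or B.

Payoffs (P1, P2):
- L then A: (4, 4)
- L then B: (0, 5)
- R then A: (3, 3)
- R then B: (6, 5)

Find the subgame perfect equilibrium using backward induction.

P1 plays R, P2 plays B after L and B after R; Payoff (6, 5)

Work:
Backward induction:
After L: P2 chooses B → P1 gets 0
After R: P2 chooses B → P1 gets 6
P1 chooses R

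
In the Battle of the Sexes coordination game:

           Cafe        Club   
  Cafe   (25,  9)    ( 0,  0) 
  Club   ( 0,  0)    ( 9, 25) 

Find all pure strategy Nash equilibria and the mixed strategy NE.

Pure NE: (Cafe, Cafe) and (Club, Club); Mixed NE: p = 0.7353, q = 0.2647

Work:
Check pure NE:
(Cafe, Cafe): (25, 9) - no unilateral deviation beneficial
(Club, Club): (9, 25) - no unilateral deviation beneficial
Mixed NE: P1 plays Cafe with p = 0.7353, P2 plays Cafe with q = 0.2647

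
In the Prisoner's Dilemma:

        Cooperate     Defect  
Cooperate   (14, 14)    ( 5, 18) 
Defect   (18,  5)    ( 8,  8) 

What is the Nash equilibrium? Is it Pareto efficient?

(Defect, Defect) is NE; not Pareto efficient

Work:
Defect dominates Cooperate for both players:
If P2 cooperates: Defect (18) > Cooperate (14)
If P2 defects: Defect (8) > Cooperate (5)
NE: (Defect, Defect) with payoff (8, 8)
But (Cooperate, Cooperate) = (14, 14) Pareto dominates (8, 8)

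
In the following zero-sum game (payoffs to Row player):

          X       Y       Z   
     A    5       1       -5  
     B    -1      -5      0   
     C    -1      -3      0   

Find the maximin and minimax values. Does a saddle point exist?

Maximin = -3, Minimax = 0, Saddle: False

Work:
Row minimums: [-5, -5, -3] → maximin = -3
Column maximums: [5, 1, 0] → minimax = 0
No saddle point (maximin ≠ minimax). Mixed strategy needed.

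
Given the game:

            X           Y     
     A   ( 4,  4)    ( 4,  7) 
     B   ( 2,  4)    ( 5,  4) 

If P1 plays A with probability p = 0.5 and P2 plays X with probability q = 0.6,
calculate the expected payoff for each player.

E[P1] = 3.6, E[P2] = 4.6

Work:
E[P1] = p·q·π₁(A,X) + p·(1-q)·π₁(A,Y) + (1-p)·q·π₁(B,X) + (1-p)·(1-q)·π₁(B,Y)
= 0.5·0.6·4 + 0.5·0.4·4 + 0.5·0.6·2 + 0.5·0.4·5
= 3.6

E[P2] = 4.6 (similar calculation)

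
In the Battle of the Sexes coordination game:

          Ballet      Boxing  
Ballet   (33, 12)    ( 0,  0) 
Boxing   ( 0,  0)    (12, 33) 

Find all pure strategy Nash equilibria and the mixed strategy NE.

Pure NE: (Ballet, Ballet) and (Boxing, Boxing); Mixed NE: p = 0.7333, q = 0.2667

Work:
Check pure NE:
(Ballet, Ballet): (33, 12) - no unilateral deviation beneficial
(Boxing, Boxing): (12, 33) - no unilateral deviation beneficial
Mixed NE: P1 plays Ballet with p = 0.7333, P2 plays Ballet with q = 0.2667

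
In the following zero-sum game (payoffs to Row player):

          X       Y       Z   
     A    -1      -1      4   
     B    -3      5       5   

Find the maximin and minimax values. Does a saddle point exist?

Maximin = -1, Minimax = -1, Saddle: True

Work:
Row minimums: [-1, -3] → maximin = -1
Column maximums: [-1, 5, 5] → minimax = -1
Saddle point exists! Game value = -1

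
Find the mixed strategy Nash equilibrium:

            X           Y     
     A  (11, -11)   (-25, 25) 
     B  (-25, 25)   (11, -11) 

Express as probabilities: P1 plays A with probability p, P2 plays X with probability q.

p = 0.5, q = 0.5

Work:
Find probabilities that make opponent indifferent:
P2 chooses q to make P1 indifferent between A and B
P1 chooses p to make P2 indifferent between X and Y
Mixed NE: P1 plays (A: 0.5, B: 0.5), P2 plays (X: 0.5, Y: 0.5)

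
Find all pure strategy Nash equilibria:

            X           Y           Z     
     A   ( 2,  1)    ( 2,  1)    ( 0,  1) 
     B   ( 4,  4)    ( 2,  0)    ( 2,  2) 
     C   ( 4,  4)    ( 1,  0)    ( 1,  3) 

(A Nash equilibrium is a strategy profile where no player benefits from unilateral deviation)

Nash equilibrium: (A, Y), (B, X), (C, X)

Work:
Best responses:
  P1 vs X: payoffs [2, 4, 4] → best response B/C (payoff 4)
  P1 vs Y: payoffs [2, 2, 1] → best response A/B (payoff 2)
  P1 vs Z: payoffs [0, 2, 1] → best response B (payoff 2)
  P2 vs A: payoffs [1, 1, 1] → best response X/Y/Z (payoff 1)
  P2 vs B: payoffs [4, 0, 2] → best response X (payoff 4)
  P2 vs C: payoffs [4, 0, 3] → best response X (payoff 4)
Mutual best responses: (A,Y), (B,X), (C,X) → Nash equilibria.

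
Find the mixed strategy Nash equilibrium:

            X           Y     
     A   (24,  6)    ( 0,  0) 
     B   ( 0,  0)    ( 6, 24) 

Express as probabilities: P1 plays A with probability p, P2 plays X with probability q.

p = 0.8, q = 0.2

Work:
Find probabilities that make opponent indifferent:
P2 chooses q to make P1 indifferent between A and B
P1 chooses p to make P2 indifferent between X and Y
Mixed NE: P1 plays (A: 0.8, B: 0.2), P2 plays (X: 0.2, Y: 0.8)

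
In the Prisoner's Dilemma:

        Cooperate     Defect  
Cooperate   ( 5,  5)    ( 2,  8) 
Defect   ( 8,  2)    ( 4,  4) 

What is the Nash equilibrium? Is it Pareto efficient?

(Defect, Defect) is NE; not Pareto efficient

Work:
Defect dominates Cooperate for both players:
If P2 cooperates: Defect (8) > Cooperate (5)
If P2 defects: Defect (4) > Cooperate (2)
NE: (Defect, Defect) with payoff (4, 4)
But (Cooperate, Cooperate) = (5, 5) Pareto dominates (4, 4)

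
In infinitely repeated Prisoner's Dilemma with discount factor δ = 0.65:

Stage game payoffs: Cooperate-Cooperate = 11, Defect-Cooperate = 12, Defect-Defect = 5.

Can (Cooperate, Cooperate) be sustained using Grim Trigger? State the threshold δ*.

δ* = 0.1429; since δ = 0.65 ≥ 0.1429, cooperation can be sustained

Work:
For Grim Trigger:
Cooperate forever: 11/(1-δ)
Defect then punished: 12 + 5·δ/(1-δ)
Need: 11/(1-δ) ≥ 12 + 5·δ/(1-δ)
Solving: δ ≥ (T-R)/(T-P) = (12-11)/(12-5) = 0.1429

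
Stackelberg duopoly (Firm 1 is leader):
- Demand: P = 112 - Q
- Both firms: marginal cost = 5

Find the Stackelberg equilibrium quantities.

q₁* (leader) = 53.5, q₂* (follower) = 26.75

Work:
Follower's reaction: q₂ = (a - c - q₁)/2
Leader substitutes: π₁ = q₁·(a - q₁ - (a-c-q₁)/2 - c)
FOC: q₁* = (112 - 5)/2 = 53.50
Then: q₂* = (112 - 5 - 53.5)/2 = 26.75
Leader has first-mover advantage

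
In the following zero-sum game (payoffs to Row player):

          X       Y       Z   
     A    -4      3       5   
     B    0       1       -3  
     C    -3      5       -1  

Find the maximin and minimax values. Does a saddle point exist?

Maximin = -3, Minimax = 0, Saddle: False

Work:
Row minimums: [-4, -3, -3] → maximin = -3
Column maximums: [0, 5, 5] → minimax = 0
No saddle point (maximin ≠ minimax). Mixed strategy needed.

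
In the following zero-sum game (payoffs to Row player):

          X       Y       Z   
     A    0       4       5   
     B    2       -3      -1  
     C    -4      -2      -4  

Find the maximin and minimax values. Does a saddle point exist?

Maximin = 0, Minimax = 2, Saddle: False

Work:
Row minimums: [0, -3, -4] → maximin = 0
Column maximums: [2, 4, 5] → minimax = 2
No saddle point (maximin ≠ minimax). Mixed strategy needed.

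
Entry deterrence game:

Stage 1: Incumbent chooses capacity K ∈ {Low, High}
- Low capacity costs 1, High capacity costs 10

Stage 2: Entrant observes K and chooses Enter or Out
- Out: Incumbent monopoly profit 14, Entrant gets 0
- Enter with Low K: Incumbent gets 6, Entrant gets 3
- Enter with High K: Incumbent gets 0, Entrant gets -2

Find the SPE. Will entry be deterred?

SPE: (Low, Enter|Low, Out|High); Entry not deterred. Incumbent net profit = 5, Entrant gets 3

Work:
After Low K: Entrant enters (3 > 0)
After High K: Entrant stays out (-2 < 0)
Incumbent: Low → 6−1=5, High → 14−10=4
Incumbent chooses Low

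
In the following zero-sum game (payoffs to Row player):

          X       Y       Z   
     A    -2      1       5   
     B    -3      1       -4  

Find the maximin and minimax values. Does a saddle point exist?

Maximin = -2, Minimax = -2, Saddle: True

Work:
Row minimums: [-2, -4] → maximin = -2
Column maximums: [-2, 1, 5] → minimax = -2
Saddle point exists! Game value = -2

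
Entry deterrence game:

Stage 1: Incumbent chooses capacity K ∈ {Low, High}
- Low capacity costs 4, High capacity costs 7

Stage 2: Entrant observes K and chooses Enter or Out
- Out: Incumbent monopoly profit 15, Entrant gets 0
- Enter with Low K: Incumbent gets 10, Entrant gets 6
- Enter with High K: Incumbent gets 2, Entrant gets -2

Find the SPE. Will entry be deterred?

SPE: (High, Enter|Low, Out|High); Entry deterred. Incumbent net profit = 8

Work:
After Low K: Entrant enters (6 > 0)
After High K: Entrant stays out (-2 < 0)
Incumbent: Low → 10−4=6, High → 15−7=8
Incumbent chooses High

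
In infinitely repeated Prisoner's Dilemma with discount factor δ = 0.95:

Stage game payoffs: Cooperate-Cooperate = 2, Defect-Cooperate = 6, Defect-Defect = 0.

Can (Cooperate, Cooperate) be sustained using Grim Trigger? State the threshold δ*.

δ* = 0.6667; since δ = 0.95 ≥ 0.6667, cooperation can be sustained

Work:
For Grim Trigger:
Cooperate forever: 2/(1-δ)
Defect then punished: 6 + 0·δ/(1-δ)
Need: 2/(1-δ) ≥ 6 + 0·δ/(1-δ)
Solving: δ ≥ (T-R)/(T-P) = (6-2)/(6-0) = 0.6667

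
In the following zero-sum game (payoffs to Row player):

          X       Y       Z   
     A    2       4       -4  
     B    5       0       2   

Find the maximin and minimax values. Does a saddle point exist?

Maximin = 0, Minimax = 2, Saddle: False

Work:
Row minimums: [-4, 0] → maximin = 0
Column maximums: [5, 4, 2] → minimax = 2
No saddle point (maximin ≠ minimax). Mixed strategy needed.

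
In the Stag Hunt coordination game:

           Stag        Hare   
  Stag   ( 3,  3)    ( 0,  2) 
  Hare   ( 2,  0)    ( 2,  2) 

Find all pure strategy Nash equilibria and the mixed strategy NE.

Pure NE: (Stag, Stag) and (Hare, Hare); Mixed NE: p = 0.6667, q = 0.6667

Work:
Check pure NE:
(Stag, Stag): (3, 3) - no unilateral deviation beneficial
(Hare, Hare): (2, 2) - no unilateral deviation beneficial
Mixed NE: P1 plays Stag with p = 0.6667, P2 plays Stag with q = 0.6667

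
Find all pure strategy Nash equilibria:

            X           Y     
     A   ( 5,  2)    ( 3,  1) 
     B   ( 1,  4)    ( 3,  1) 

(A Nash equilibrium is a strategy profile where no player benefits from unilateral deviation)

Nash equilibrium: (A, X)

Work:
Best responses:
  P1 vs X: payoffs [5, 1] → best response A (payoff 5)
  P1 vs Y: payoffs [3, 3] → best response A/B (payoff 3)
  P2 vs A: payoffs [2, 1] → best response X (payoff 2)
  P2 vs B: payoffs [4, 1] → best response X (payoff 4)
Mutual best responses: (A,X) → Nash equilibria.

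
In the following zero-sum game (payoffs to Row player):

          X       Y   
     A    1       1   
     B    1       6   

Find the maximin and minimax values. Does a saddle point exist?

Maximin = 1, Minimax = 1, Saddle: True

Work:
Row minimums: [1, 1] → maximin = 1
Column maximums: [1, 6] → minimax = 1
Saddle point exists! Game value = 1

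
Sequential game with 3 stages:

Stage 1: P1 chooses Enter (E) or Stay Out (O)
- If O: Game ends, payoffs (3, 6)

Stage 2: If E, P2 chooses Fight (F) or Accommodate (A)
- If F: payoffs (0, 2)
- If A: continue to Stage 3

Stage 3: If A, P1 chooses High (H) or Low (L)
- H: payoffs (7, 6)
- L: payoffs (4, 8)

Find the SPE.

SPE: (E, A, H); Outcome (7, 6)

Work:
Stage 3: P1 chooses H (7 vs 4)
Stage 2: P2: F->2, A->6 (anticipating H). Choose A
Stage 1: P1: O->3, E->7 (anticipating A, H). Choose E
SPE path: E -> A -> H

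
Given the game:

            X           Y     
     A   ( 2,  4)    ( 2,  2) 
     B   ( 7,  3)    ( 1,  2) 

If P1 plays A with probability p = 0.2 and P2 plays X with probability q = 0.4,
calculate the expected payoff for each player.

E[P1] = 3.12, E[P2] = 2.48

Work:
E[P1] = p·q·π₁(A,X) + p·(1-q)·π₁(A,Y) + (1-p)·q·π₁(B,X) + (1-p)·(1-q)·π₁(B,Y)
= 0.2·0.4·2 + 0.2·0.6·2 + 0.8·0.4·7 + 0.8·0.6·1
= 3.12

E[P2] = 2.48 (similar calculation)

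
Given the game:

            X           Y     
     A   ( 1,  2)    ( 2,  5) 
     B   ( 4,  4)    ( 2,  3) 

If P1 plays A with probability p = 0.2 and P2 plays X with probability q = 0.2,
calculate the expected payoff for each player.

E[P1] = 2.28, E[P2] = 3.44

Work:
E[P1] = p·q·π₁(A,X) + p·(1-q)·π₁(A,Y) + (1-p)·q·π₁(B,X) + (1-p)·(1-q)·π₁(B,Y)
= 0.2·0.2·1 + 0.2·0.8·2 + 0.8·0.2·4 + 0.8·0.8·2
= 2.28

E[P2] = 3.44 (similar calculation)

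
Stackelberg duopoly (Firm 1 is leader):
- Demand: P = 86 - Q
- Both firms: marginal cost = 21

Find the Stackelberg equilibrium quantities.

q₁* (leader) = 32.5, q₂* (follower) = 16.25

Work:
Follower's reaction: q₂ = (a - c - q₁)/2
Leader substitutes: π₁ = q₁·(a - q₁ - (a-c-q₁)/2 - c)
FOC: q₁* = (86 - 21)/2 = 32.50
Then: q₂* = (86 - 21 - 32.5)/2 = 16.25
Leader has first-mover advantage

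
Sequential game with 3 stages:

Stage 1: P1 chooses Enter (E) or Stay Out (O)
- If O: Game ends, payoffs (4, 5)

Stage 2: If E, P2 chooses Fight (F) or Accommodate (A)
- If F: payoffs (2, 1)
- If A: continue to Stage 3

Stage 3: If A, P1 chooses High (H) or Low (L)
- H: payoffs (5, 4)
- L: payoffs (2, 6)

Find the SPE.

SPE: (E, A, H); Outcome (5, 4)

Work:
Stage 3: P1 chooses H (5 vs 2)
Stage 2: P2: F->1, A->4 (anticipating H). Choose A
Stage 1: P1: O->4, E->5 (anticipating A, H). Choose E
SPE path: E -> A -> H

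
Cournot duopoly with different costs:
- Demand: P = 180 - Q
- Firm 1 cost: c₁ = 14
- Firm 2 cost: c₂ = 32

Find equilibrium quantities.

q₁* = 61.33, q₂* = 43.33

Work:
Reaction: q₁ = (180 - 14 - q₂)/2
Reaction: q₂ = (180 - 32 - q₁)/2
Solve simultaneously:
q₁* = (180 - 2×14 + 32)/3 = 61.33
q₂* = (180 - 2×32 + 14)/3 = 43.33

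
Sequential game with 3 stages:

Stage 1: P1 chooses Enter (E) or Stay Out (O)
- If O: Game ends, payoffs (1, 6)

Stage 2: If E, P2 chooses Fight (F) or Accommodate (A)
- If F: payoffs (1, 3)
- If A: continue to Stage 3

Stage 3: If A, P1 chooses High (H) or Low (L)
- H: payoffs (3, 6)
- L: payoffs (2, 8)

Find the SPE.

SPE: (E, A, H); Outcome (3, 6)

Work:
Stage 3: P1 chooses H (3 vs 2)
Stage 2: P2: F->3, A->6 (anticipating H). Choose A
Stage 1: P1: O->1, E->3 (anticipating A, H). Choose E
SPE path: E -> A -> H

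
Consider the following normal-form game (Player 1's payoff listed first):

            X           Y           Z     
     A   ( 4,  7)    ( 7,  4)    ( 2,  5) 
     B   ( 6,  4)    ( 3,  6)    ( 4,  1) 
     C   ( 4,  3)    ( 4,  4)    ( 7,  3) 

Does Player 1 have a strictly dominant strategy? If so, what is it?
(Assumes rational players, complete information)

No strictly dominant strategy exists for Player 1

Work:
A strategy strictly dominates another if it gives a strictly higher payoff against every opponent action. Compare each pair of P1's strategies column-by-column:
  A vs B: [4 vs 6, 7 vs 3, 2 vs 4] → A does not strictly dominate B (column X: 4 ≤ 6)
  A vs C: [4 vs 4, 7 vs 4, 2 vs 7] → A does not strictly dominate C (column X: 4 ≤ 4)
  B vs A: [6 vs 4, 3 vs 7, 4 vs 2] → B does not strictly dominate A (column Y: 3 ≤ 7)
  B vs C: [6 vs 4, 3 vs 4, 4 vs 7] → B does not strictly dominate C (column Y: 3 ≤ 4)
  C vs A: [4 vs 4, 4 vs 7, 7 vs 2] → C does not strictly dominate A (column X: 4 ≤ 4)
  C vs B: [4 vs 6, 4 vs 3, 7 vs 4] → C does not strictly dominate B (column X: 4 ≤ 6)
No single strategy strictly dominates all others → no strictly dominant strategy.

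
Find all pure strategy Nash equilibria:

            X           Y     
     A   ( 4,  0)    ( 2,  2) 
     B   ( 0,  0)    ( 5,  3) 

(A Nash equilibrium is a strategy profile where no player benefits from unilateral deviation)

Nash equilibrium: (B, Y)

Work:
Best responses:
  P1 vs X: payoffs [4, 0] → best response A (payoff 4)
  P1 vs Y: payoffs [2, 5] → best response B (payoff 5)
  P2 vs A: payoffs [0, 2] → best response Y (payoff 2)
  P2 vs B: payoffs [0, 3] → best response Y (payoff 3)
Mutual best responses: (B,Y) → Nash equilibria.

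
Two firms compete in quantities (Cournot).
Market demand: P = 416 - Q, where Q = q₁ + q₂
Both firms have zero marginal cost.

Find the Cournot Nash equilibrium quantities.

q₁* = q₂* = 138.67; P* = 138.67

Work:
Profit: π_i = P·q_i = (a - q_i - q_j)·q_i
FOC: ∂π_i/∂q_i = a - 2q_i - q_j = 0
Reaction function: q_i = (416 - q_j)/2
Symmetry: q* = 416/3 = 138.67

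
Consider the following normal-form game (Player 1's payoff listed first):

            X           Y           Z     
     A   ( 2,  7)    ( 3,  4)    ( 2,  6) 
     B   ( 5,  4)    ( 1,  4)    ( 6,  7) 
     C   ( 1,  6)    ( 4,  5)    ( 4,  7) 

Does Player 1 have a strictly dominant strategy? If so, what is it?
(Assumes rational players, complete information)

No strictly dominant strategy exists for Player 1

Work:
A strategy strictly dominates another if it gives a strictly higher payoff against every opponent action. Compare each pair of P1's strategies column-by-column:
  A vs B: [2 vs 5, 3 vs 1, 2 vs 6] → A does not strictly dominate B (column X: 2 ≤ 5)
  A vs C: [2 vs 1, 3 vs 4, 2 vs 4] → A does not strictly dominate C (column Y: 3 ≤ 4)
  B vs A: [5 vs 2, 1 vs 3, 6 vs 2] → B does not strictly dominate A (column Y: 1 ≤ 3)
  B vs C: [5 vs 1, 1 vs 4, 6 vs 4] → B does not strictly dominate C (column Y: 1 ≤ 4)
  C vs A: [1 vs 2, 4 vs 3, 4 vs 2] → C does not strictly dominate A (column X: 1 ≤ 2)
  C vs B: [1 vs 5, 4 vs 1, 4 vs 6] → C does not strictly dominate B (column X: 1 ≤ 5)
No single strategy strictly dominates all others → no strictly dominant strategy.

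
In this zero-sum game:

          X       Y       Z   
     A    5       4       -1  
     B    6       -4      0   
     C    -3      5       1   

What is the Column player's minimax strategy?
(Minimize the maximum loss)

Column should play Z, value = 1

Work:
Column player minimizes Row's maximum payoff:
Column X: max payoff to Row = 6
Column Y: max payoff to Row = 5
Column Z: max payoff to Row = 1
Minimum is 1, achieved by column Z.
Minimax strategy: Z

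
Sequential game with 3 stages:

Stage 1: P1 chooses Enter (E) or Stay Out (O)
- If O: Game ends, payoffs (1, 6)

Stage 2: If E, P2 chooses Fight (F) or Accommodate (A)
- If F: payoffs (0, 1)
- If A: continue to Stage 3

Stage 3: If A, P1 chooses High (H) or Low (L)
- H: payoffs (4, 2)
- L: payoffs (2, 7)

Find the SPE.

SPE: (E, A, H); Outcome (4, 2)

Work:
Stage 3: P1 chooses H (4 vs 2)
Stage 2: P2: F->1, A->2 (anticipating H). Choose A
Stage 1: P1: O->1, E->4 (anticipating A, H). Choose E
SPE path: E -> A -> H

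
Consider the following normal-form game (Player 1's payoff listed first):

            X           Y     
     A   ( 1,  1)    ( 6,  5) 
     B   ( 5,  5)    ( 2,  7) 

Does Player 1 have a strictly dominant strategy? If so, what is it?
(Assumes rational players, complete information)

No strictly dominant strategy exists for Player 1

Work:
A strategy strictly dominates another if it gives a strictly higher payoff against every opponent action. Compare each pair of P1's strategies column-by-column:
  A vs B: [1 vs 5, 6 vs 2] → A does not strictly dominate B (column X: 1 ≤ 5)
  B vs A: [5 vs 1, 2 vs 6] → B does not strictly dominate A (column Y: 2 ≤ 6)
No single strategy strictly dominates all others → no strictly dominant strategy.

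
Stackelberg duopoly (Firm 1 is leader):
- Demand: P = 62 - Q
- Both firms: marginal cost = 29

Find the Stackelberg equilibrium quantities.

q₁* (leader) = 16.5, q₂* (follower) = 8.25

Work:
Follower's reaction: q₂ = (a - c - q₁)/2
Leader substitutes: π₁ = q₁·(a - q₁ - (a-c-q₁)/2 - c)
FOC: q₁* = (62 - 29)/2 = 16.50
Then: q₂* = (62 - 29 - 16.5)/2 = 8.25
Leader has first-mover advantage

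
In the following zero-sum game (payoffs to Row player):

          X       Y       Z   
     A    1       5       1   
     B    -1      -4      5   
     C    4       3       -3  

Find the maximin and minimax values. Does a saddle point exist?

Maximin = 1, Minimax = 4, Saddle: False

Work:
Row minimums: [1, -4, -3] → maximin = 1
Column maximums: [4, 5, 5] → minimax = 4
No saddle point (maximin ≠ minimax). Mixed strategy needed.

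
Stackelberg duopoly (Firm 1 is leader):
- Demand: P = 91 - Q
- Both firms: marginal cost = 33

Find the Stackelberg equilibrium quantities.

q₁* (leader) = 29.0, q₂* (follower) = 14.5

Work:
Follower's reaction: q₂ = (a - c - q₁)/2
Leader substitutes: π₁ = q₁·(a - q₁ - (a-c-q₁)/2 - c)
FOC: q₁* = (91 - 33)/2 = 29.00
Then: q₂* = (91 - 33 - 29.0)/2 = 14.50
Leader has first-mover advantage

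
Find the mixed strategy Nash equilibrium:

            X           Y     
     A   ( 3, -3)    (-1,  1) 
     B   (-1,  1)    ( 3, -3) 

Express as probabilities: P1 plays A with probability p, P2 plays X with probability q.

p = 0.5, q = 0.5

Work:
Find probabilities that make opponent indifferent:
P2 chooses q to make P1 indifferent between A and B
P1 chooses p to make P2 indifferent between X and Y
Mixed NE: P1 plays (A: 0.5, B: 0.5), P2 plays (X: 0.5, Y: 0.5)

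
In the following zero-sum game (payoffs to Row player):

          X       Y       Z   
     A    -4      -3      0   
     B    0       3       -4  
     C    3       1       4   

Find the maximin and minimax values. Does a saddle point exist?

Maximin = 1, Minimax = 3, Saddle: False

Work:
Row minimums: [-4, -4, 1] → maximin = 1
Column maximums: [3, 3, 4] → minimax = 3
No saddle point (maximin ≠ minimax). Mixed strategy needed.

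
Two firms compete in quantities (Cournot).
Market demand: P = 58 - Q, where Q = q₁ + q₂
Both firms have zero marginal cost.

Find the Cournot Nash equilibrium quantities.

q₁* = q₂* = 19.33; P* = 19.33

Work:
Profit: π_i = P·q_i = (a - q_i - q_j)·q_i
FOC: ∂π_i/∂q_i = a - 2q_i - q_j = 0
Reaction function: q_i = (58 - q_j)/2
Symmetry: q* = 58/3 = 19.33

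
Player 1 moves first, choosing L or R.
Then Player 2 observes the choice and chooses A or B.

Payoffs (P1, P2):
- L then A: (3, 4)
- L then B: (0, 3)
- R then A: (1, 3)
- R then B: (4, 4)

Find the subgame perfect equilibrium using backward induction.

P1 plays R, P2 plays A after L and B after R; Payoff (4, 4)

Work:
Backward induction:
After L: P2 chooses A → P1 gets 3
After R: P2 chooses B → P1 gets 4
P1 chooses R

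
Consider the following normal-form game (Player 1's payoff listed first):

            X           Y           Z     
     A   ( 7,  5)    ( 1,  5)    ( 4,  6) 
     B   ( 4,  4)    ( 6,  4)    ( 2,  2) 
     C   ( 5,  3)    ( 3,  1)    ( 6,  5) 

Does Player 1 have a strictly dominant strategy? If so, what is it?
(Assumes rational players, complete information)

No strictly dominant strategy exists for Player 1

Work:
A strategy strictly dominates another if it gives a strictly higher payoff against every opponent action. Compare each pair of P1's strategies column-by-column:
  A vs B: [7 vs 4, 1 vs 6, 4 vs 2] → A does not strictly dominate B (column Y: 1 ≤ 6)
  A vs C: [7 vs 5, 1 vs 3, 4 vs 6] → A does not strictly dominate C (column Y: 1 ≤ 3)
  B vs A: [4 vs 7, 6 vs 1, 2 vs 4] → B does not strictly dominate A (column X: 4 ≤ 7)
  B vs C: [4 vs 5, 6 vs 3, 2 vs 6] → B does not strictly dominate C (column X: 4 ≤ 5)
  C vs A: [5 vs 7, 3 vs 1, 6 vs 4] → C does not strictly dominate A (column X: 5 ≤ 7)
  C vs B: [5 vs 4, 3 vs 6, 6 vs 2] → C does not strictly dominate B (column Y: 3 ≤ 6)
No single strategy strictly dominates all others → no strictly dominant strategy.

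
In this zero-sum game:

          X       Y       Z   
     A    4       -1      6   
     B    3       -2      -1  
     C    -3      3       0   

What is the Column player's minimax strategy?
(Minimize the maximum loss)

Column should play Y, value = 3

Work:
Column player minimizes Row's maximum payoff:
Column X: max payoff to Row = 4
Column Y: max payoff to Row = 3
Column Z: max payoff to Row = 6
Minimum is 3, achieved by column Y.
Minimax strategy: Y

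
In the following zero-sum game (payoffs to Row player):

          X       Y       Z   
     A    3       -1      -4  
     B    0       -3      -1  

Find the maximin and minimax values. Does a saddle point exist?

Maximin = -3, Minimax = -1, Saddle: False

Work:
Row minimums: [-4, -3] → maximin = -3
Column maximums: [3, -1, -1] → minimax = -1
No saddle point (maximin ≠ minimax). Mixed strategy needed.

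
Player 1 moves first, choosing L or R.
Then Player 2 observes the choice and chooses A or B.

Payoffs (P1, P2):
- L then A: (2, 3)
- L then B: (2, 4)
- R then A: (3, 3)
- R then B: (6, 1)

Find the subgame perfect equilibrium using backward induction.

P1 plays R, P2 plays B after L and A after R; Payoff (3, 3)

Work:
Backward induction:
After L: P2 chooses B → P1 gets 2
After R: P2 chooses A → P1 gets 3
P1 chooses R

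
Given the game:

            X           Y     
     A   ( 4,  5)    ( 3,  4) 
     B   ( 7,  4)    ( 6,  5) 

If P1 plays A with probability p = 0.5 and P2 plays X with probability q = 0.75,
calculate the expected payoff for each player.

E[P1] = 5.25, E[P2] = 4.5

Work:
E[P1] = p·q·π₁(A,X) + p·(1-q)·π₁(A,Y) + (1-p)·q·π₁(B,X) + (1-p)·(1-q)·π₁(B,Y)
= 0.5·0.75·4 + 0.5·0.25·3 + 0.5·0.75·7 + 0.5·0.25·6
= 5.25

E[P2] = 4.5 (similar calculation)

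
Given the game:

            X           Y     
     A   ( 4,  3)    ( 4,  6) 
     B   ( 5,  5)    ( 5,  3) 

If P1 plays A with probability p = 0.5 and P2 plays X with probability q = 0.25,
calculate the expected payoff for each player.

E[P1] = 4.5, E[P2] = 4.375

Work:
E[P1] = p·q·π₁(A,X) + p·(1-q)·π₁(A,Y) + (1-p)·q·π₁(B,X) + (1-p)·(1-q)·π₁(B,Y)
= 0.5·0.25·4 + 0.5·0.75·4 + 0.5·0.25·5 + 0.5·0.75·5
= 4.5

E[P2] = 4.375 (similar calculation)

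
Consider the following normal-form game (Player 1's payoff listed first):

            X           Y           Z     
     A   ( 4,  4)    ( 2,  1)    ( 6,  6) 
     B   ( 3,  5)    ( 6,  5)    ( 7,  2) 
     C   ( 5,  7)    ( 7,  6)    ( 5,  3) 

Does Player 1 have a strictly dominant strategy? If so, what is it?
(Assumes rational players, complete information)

No strictly dominant strategy exists for Player 1

Work:
A strategy strictly dominates another if it gives a strictly higher payoff against every opponent action. Compare each pair of P1's strategies column-by-column:
  A vs B: [4 vs 3, 2 vs 6, 6 vs 7] → A does not strictly dominate B (column Y: 2 ≤ 6)
  A vs C: [4 vs 5, 2 vs 7, 6 vs 5] → A does not strictly dominate C (column X: 4 ≤ 5)
  B vs A: [3 vs 4, 6 vs 2, 7 vs 6] → B does not strictly dominate A (column X: 3 ≤ 4)
  B vs C: [3 vs 5, 6 vs 7, 7 vs 5] → B does not strictly dominate C (column X: 3 ≤ 5)
  C vs A: [5 vs 4, 7 vs 2, 5 vs 6] → C does not strictly dominate A (column Z: 5 ≤ 6)
  C vs B: [5 vs 3, 7 vs 6, 5 vs 7] → C does not strictly dominate B (column Z: 5 ≤ 7)
No single strategy strictly dominates all others → no strictly dominant strategy.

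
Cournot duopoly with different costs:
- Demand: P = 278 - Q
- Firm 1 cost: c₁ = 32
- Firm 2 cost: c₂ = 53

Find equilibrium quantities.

q₁* = 89.0, q₂* = 68.0

Work:
Reaction: q₁ = (278 - 32 - q₂)/2
Reaction: q₂ = (278 - 53 - q₁)/2
Solve simultaneously:
q₁* = (278 - 2×32 + 53)/3 = 89.0
q₂* = (278 - 2×53 + 32)/3 = 68.0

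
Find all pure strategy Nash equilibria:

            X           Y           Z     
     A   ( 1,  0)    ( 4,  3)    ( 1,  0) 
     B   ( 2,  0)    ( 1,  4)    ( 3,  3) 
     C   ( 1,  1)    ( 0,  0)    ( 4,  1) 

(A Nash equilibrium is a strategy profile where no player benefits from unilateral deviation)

Nash equilibrium: (A, Y), (C, Z)

Work:
Best responses:
  P1 vs X: payoffs [1, 2, 1] → best response B (payoff 2)
  P1 vs Y: payoffs [4, 1, 0] → best response A (payoff 4)
  P1 vs Z: payoffs [1, 3, 4] → best response C (payoff 4)
  P2 vs A: payoffs [0, 3, 0] → best response Y (payoff 3)
  P2 vs B: payoffs [0, 4, 3] → best response Y (payoff 4)
  P2 vs C: payoffs [1, 0, 1] → best response X/Z (payoff 1)
Mutual best responses: (A,Y), (C,Z) → Nash equilibria.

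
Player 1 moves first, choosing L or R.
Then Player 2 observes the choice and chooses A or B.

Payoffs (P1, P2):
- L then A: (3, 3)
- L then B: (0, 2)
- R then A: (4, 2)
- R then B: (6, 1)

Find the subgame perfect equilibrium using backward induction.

P1 plays R, P2 plays A after L and A after R; Payoff (4, 2)

Work:
Backward induction:
After L: P2 chooses A → P1 gets 3
After R: P2 chooses A → P1 gets 4
P1 chooses R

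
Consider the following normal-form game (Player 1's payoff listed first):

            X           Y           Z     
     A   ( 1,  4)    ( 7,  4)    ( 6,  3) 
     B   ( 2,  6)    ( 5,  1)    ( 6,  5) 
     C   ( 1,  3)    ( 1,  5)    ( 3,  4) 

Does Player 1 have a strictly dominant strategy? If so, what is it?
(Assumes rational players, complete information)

No strictly dominant strategy exists for Player 1

Work:
A strategy strictly dominates another if it gives a strictly higher payoff against every opponent action. Compare each pair of P1's strategies column-by-column:
  A vs B: [1 vs 2, 7 vs 5, 6 vs 6] → A does not strictly dominate B (column X: 1 ≤ 2)
  A vs C: [1 vs 1, 7 vs 1, 6 vs 3] → A does not strictly dominate C (column X: 1 ≤ 1)
  B vs A: [2 vs 1, 5 vs 7, 6 vs 6] → B does not strictly dominate A (column Y: 5 ≤ 7)
  B vs C: [2 vs 1, 5 vs 1, 6 vs 3] → B strictly dominates C
  C vs A: [1 vs 1, 1 vs 7, 3 vs 6] → C does not strictly dominate A (column X: 1 ≤ 1)
  C vs B: [1 vs 2, 1 vs 5, 3 vs 6] → C does not strictly dominate B (column X: 1 ≤ 2)
No single strategy strictly dominates all others → no strictly dominant strategy.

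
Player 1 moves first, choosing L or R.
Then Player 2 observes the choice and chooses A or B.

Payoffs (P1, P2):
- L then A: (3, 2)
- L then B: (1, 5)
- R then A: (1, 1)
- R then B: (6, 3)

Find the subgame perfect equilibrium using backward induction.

P1 plays R, P2 plays B after L and B after R; Payoff (6, 3)

Work:
Backward induction:
After L: P2 chooses B → P1 gets 1
After R: P2 chooses B → P1 gets 6
P1 chooses R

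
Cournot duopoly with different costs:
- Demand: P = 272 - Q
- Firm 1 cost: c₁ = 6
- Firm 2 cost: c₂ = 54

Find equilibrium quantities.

q₁* = 104.67, q₂* = 56.67

Work:
Reaction: q₁ = (272 - 6 - q₂)/2
Reaction: q₂ = (272 - 54 - q₁)/2
Solve simultaneously:
q₁* = (272 - 2×6 + 54)/3 = 104.67
q₂* = (272 - 2×54 + 6)/3 = 56.67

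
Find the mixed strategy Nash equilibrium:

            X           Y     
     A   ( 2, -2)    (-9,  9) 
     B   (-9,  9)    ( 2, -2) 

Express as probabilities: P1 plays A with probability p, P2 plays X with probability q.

p = 0.5, q = 0.5

Work:
Find probabilities that make opponent indifferent:
P2 chooses q to make P1 indifferent between A and B
P1 chooses p to make P2 indifferent between X and Y
Mixed NE: P1 plays (A: 0.5, B: 0.5), P2 plays (X: 0.5, Y: 0.5)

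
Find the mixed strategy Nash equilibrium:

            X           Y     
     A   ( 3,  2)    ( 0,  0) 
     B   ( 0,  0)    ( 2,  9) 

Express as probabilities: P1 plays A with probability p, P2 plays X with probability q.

p = 0.8182, q = 0.4

Work:
Find probabilities that make opponent indifferent:
P2 chooses q to make P1 indifferent between A and B
P1 chooses p to make P2 indifferent between X and Y
Mixed NE: P1 plays (A: 0.8182, B: 0.1818), P2 plays (X: 0.4, Y: 0.6)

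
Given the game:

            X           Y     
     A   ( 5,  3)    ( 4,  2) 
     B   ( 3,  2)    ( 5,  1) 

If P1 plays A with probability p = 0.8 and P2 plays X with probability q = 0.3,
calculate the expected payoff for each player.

E[P1] = 4.32, E[P2] = 2.1

Work:
E[P1] = p·q·π₁(A,X) + p·(1-q)·π₁(A,Y) + (1-p)·q·π₁(B,X) + (1-p)·(1-q)·π₁(B,Y)
= 0.8·0.3·5 + 0.8·0.7·4 + 0.2·0.3·3 + 0.2·0.7·5
= 4.32

E[P2] = 2.1 (similar calculation)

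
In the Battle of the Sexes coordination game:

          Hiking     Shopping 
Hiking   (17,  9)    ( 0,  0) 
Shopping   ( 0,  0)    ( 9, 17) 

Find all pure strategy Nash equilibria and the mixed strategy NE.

Pure NE: (Hiking, Hiking) and (Shopping, Shopping); Mixed NE: p = 0.6538, q = 0.3462

Work:
Check pure NE:
(Hiking, Hiking): (17, 9) - no unilateral deviation beneficial
(Shopping, Shopping): (9, 17) - no unilateral deviation beneficial
Mixed NE: P1 plays Hiking with p = 0.6538, P2 plays Hiking with q = 0.3462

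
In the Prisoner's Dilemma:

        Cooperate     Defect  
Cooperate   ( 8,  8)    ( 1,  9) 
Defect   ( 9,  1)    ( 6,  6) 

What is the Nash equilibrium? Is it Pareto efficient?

(Defect, Defect) is NE; not Pareto efficient

Work:
Defect dominates Cooperate for both players:
If P2 cooperates: Defect (9) > Cooperate (8)
If P2 defects: Defect (6) > Cooperate (1)
NE: (Defect, Defect) with payoff (6, 6)
But (Cooperate, Cooperate) = (8, 8) Pareto dominates (6, 6)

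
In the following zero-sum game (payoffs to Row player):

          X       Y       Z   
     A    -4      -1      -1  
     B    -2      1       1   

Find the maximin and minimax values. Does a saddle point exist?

Maximin = -2, Minimax = -2, Saddle: True

Work:
Row minimums: [-4, -2] → maximin = -2
Column maximums: [-2, 1, 1] → minimax = -2
Saddle point exists! Game value = -2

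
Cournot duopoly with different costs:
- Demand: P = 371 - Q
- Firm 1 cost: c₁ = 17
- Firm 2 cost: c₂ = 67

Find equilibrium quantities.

q₁* = 134.67, q₂* = 84.67

Work:
Reaction: q₁ = (371 - 17 - q₂)/2
Reaction: q₂ = (371 - 67 - q₁)/2
Solve simultaneously:
q₁* = (371 - 2×17 + 67)/3 = 134.67
q₂* = (371 - 2×67 + 17)/3 = 84.67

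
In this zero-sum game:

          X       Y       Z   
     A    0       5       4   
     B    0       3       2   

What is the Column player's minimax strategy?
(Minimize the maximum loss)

Column should play X, value = 0

Work:
Column player minimizes Row's maximum payoff:
Column X: max payoff to Row = 0
Column Y: max payoff to Row = 5
Column Z: max payoff to Row = 4
Minimum is 0, achieved by column X.
Minimax strategy: X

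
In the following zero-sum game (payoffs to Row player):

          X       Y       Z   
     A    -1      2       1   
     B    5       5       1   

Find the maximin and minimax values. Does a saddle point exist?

Maximin = 1, Minimax = 1, Saddle: True

Work:
Row minimums: [-1, 1] → maximin = 1
Column maximums: [5, 5, 1] → minimax = 1
Saddle point exists! Game value = 1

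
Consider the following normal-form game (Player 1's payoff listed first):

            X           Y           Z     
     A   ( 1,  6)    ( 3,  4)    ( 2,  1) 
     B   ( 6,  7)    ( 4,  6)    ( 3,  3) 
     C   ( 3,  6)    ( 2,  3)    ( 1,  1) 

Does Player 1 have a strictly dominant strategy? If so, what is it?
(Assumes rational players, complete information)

Yes, Player 1's strictly dominant strategy is B

Work:
A strategy strictly dominates another if it gives a strictly higher payoff against every opponent action. Compare each pair of P1's strategies column-by-column:
  A vs B: [1 vs 6, 3 vs 4, 2 vs 3] → A does not strictly dominate B (column X: 1 ≤ 6)
  A vs C: [1 vs 3, 3 vs 2, 2 vs 1] → A does not strictly dominate C (column X: 1 ≤ 3)
  B vs A: [6 vs 1, 4 vs 3, 3 vs 2] → B strictly dominates A
  B vs C: [6 vs 3, 4 vs 2, 3 vs 1] → B strictly dominates C
  C vs A: [3 vs 1, 2 vs 3, 1 vs 2] → C does not strictly dominate A (column Y: 2 ≤ 3)
  C vs B: [3 vs 6, 2 vs 4, 1 vs 3] → C does not strictly dominate B (column X: 3 ≤ 6)
B strictly dominates every other strategy → strictly dominant.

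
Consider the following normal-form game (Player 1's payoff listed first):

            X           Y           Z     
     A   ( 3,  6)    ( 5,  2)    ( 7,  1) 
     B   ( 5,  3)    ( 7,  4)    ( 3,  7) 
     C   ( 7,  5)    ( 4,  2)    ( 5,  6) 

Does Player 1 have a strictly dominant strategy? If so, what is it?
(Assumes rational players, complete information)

No strictly dominant strategy exists for Player 1

Work:
A strategy strictly dominates another if it gives a strictly higher payoff against every opponent action. Compare each pair of P1's strategies column-by-column:
  A vs B: [3 vs 5, 5 vs 7, 7 vs 3] → A does not strictly dominate B (column X: 3 ≤ 5)
  A vs C: [3 vs 7, 5 vs 4, 7 vs 5] → A does not strictly dominate C (column X: 3 ≤ 7)
  B vs A: [5 vs 3, 7 vs 5, 3 vs 7] → B does not strictly dominate A (column Z: 3 ≤ 7)
  B vs C: [5 vs 7, 7 vs 4, 3 vs 5] → B does not strictly dominate C (column X: 5 ≤ 7)
  C vs A: [7 vs 3, 4 vs 5, 5 vs 7] → C does not strictly dominate A (column Y: 4 ≤ 5)
  C vs B: [7 vs 5, 4 vs 7, 5 vs 3] → C does not strictly dominate B (column Y: 4 ≤ 7)
No single strategy strictly dominates all others → no strictly dominant strategy.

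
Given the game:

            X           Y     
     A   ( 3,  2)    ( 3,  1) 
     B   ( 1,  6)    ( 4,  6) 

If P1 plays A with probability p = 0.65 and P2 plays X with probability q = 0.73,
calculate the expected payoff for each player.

E[P1] = 2.5835, E[P2] = 3.2245

Work:
E[P1] = p·q·π₁(A,X) + p·(1-q)·π₁(A,Y) + (1-p)·q·π₁(B,X) + (1-p)·(1-q)·π₁(B,Y)
= 0.65·0.73·3 + 0.65·0.27·3 + 0.35·0.73·1 + 0.35·0.27·4
= 2.5835

E[P2] = 3.2245 (similar calculation)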